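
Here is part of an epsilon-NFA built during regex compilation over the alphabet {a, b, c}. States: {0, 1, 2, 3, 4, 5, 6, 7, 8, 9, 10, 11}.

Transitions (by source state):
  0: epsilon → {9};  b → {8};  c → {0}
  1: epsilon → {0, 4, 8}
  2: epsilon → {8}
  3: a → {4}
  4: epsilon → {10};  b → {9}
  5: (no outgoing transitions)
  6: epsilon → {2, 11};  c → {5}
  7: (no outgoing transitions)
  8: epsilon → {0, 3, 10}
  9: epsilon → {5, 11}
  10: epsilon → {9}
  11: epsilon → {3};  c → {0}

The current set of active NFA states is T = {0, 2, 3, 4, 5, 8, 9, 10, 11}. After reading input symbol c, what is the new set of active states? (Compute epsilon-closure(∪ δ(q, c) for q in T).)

{0, 3, 5, 9, 11}

0 on c → {0}.
11 on c → {0}.
No c-transition from 2, 3, 4, 5, 8, 9, 10.
Union after reading c: {0}.
Now take the epsilon-closure:
From 0 via epsilon: add 9.
From 9 via epsilon: add 5, 11.
From 11 via epsilon: add 3.
No new states can be added; the closed set is {0, 3, 5, 9, 11}.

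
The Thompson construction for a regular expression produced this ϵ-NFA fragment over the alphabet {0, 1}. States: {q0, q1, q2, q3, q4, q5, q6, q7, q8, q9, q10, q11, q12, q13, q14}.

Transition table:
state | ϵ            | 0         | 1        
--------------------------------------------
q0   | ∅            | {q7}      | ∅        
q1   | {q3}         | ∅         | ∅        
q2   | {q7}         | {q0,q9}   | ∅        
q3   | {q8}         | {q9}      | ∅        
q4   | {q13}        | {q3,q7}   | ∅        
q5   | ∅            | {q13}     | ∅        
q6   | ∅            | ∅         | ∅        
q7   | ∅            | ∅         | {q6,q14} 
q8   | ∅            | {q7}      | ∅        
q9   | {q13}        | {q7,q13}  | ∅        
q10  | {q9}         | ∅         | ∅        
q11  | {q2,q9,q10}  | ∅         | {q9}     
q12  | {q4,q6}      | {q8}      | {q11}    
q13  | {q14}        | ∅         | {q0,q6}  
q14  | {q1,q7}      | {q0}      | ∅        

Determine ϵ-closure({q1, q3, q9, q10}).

{q1, q3, q7, q8, q9, q10, q13, q14}

Start with {q1, q3, q9, q10}.
From q3 via ϵ: add q8.
From q9 via ϵ: add q13.
From q13 via ϵ: add q14.
From q14 via ϵ: add q7.
No new states can be added; the closed set is {q1, q3, q7, q8, q9, q10, q13, q14}.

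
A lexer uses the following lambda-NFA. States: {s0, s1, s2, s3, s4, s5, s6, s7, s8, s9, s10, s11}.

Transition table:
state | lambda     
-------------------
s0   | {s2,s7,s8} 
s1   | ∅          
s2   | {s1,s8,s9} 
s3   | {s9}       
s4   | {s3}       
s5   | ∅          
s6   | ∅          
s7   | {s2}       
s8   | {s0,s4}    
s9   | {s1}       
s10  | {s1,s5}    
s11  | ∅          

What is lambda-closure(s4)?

Start with {s4}.
From s4 via lambda: add s3.
From s3 via lambda: add s9.
From s9 via lambda: add s1.
No new states can be added; the closed set is {s1, s3, s4, s9}.

{s1, s3, s4, s9}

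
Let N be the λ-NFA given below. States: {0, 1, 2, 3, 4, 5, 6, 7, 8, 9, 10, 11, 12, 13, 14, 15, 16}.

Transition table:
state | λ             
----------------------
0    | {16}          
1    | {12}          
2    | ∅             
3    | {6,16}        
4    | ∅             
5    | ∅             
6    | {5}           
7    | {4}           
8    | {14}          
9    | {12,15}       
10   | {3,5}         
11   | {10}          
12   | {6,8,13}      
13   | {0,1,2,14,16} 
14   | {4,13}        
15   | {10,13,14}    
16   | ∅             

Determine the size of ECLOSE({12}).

11

Start with {12}.
From 12 via λ: add 6, 8, 13.
From 6 via λ: add 5.
From 8 via λ: add 14.
From 13 via λ: add 0, 1, 2, 16.
From 14 via λ: add 4.
λ-closure = {0, 1, 2, 4, 5, 6, 8, 12, 13, 14, 16}, which has 11 states.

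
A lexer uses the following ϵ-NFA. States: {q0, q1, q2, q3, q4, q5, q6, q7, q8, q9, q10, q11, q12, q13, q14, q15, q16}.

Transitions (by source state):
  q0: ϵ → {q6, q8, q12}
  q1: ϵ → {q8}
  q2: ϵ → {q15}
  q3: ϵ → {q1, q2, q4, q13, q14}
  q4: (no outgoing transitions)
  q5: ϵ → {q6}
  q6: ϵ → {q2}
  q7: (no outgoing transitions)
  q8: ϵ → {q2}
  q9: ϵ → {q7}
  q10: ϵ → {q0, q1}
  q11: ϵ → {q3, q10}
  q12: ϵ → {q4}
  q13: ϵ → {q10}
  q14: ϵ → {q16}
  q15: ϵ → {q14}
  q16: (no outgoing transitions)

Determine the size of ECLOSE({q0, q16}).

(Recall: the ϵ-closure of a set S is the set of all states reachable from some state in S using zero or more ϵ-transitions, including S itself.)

Start with {q0, q16}.
From q0 via ϵ: add q6, q8, q12.
From q6 via ϵ: add q2.
From q12 via ϵ: add q4.
From q2 via ϵ: add q15.
From q15 via ϵ: add q14.
ϵ-closure = {q0, q2, q4, q6, q8, q12, q14, q15, q16}, which has 9 states.

9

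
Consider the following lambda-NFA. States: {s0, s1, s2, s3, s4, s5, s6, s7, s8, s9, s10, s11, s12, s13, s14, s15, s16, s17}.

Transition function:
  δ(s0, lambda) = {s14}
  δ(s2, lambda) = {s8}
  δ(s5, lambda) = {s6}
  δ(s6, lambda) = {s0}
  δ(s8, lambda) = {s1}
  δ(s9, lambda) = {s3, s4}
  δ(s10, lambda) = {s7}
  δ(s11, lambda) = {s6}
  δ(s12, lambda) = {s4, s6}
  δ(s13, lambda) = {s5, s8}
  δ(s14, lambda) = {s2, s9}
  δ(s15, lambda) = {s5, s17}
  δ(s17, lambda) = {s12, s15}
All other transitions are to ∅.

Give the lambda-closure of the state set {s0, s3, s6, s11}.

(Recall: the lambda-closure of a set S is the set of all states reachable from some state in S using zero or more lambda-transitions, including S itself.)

{s0, s1, s2, s3, s4, s6, s8, s9, s11, s14}

Start with {s0, s3, s6, s11}.
From s0 via lambda: add s14.
From s14 via lambda: add s2, s9.
From s2 via lambda: add s8.
From s9 via lambda: add s4.
From s8 via lambda: add s1.
No new states can be added; the closed set is {s0, s1, s2, s3, s4, s6, s8, s9, s11, s14}.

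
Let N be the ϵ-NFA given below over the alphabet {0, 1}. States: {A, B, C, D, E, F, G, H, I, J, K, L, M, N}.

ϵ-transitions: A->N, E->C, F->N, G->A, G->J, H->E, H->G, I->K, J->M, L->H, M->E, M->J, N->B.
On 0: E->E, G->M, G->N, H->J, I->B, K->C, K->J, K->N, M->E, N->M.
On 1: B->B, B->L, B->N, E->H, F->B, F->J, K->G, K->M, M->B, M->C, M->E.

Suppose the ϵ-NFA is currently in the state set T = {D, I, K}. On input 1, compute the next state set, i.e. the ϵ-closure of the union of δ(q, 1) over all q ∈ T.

K on 1 → {G, M}.
No 1-transition from D, I.
Union after reading 1: {G, M}.
Now take the ϵ-closure:
From G via ϵ: add A, J.
From M via ϵ: add E.
From A via ϵ: add N.
From E via ϵ: add C.
From N via ϵ: add B.
No new states can be added; the closed set is {A, B, C, E, G, J, M, N}.

{A, B, C, E, G, J, M, N}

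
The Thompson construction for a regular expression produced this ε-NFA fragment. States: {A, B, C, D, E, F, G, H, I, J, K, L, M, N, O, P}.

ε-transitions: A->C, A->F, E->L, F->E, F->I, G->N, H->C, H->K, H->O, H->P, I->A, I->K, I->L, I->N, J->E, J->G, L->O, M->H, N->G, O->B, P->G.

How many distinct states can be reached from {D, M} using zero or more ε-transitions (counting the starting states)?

Start with {D, M}.
From M via ε: add H.
From H via ε: add C, K, O, P.
From O via ε: add B.
From P via ε: add G.
From G via ε: add N.
ε-closure = {B, C, D, G, H, K, M, N, O, P}, which has 10 states.

10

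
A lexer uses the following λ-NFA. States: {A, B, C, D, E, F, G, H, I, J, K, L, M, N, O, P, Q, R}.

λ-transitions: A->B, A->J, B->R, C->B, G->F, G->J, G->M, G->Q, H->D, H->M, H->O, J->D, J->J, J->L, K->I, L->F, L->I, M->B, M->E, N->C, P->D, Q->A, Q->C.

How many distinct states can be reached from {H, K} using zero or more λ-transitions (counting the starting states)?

Start with {H, K}.
From H via λ: add D, M, O.
From K via λ: add I.
From M via λ: add B, E.
From B via λ: add R.
λ-closure = {B, D, E, H, I, K, M, O, R}, which has 9 states.

9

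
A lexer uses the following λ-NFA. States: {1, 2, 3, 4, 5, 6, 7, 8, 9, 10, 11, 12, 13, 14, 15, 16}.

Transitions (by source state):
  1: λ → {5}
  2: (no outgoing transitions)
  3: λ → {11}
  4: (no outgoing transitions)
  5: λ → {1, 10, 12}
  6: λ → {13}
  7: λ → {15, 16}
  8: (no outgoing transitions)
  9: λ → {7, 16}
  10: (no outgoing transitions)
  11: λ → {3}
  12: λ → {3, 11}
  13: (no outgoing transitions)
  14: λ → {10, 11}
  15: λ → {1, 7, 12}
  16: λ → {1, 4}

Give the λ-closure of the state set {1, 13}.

{1, 3, 5, 10, 11, 12, 13}

Start with {1, 13}.
From 1 via λ: add 5.
From 5 via λ: add 10, 12.
From 12 via λ: add 3, 11.
No new states can be added; the closed set is {1, 3, 5, 10, 11, 12, 13}.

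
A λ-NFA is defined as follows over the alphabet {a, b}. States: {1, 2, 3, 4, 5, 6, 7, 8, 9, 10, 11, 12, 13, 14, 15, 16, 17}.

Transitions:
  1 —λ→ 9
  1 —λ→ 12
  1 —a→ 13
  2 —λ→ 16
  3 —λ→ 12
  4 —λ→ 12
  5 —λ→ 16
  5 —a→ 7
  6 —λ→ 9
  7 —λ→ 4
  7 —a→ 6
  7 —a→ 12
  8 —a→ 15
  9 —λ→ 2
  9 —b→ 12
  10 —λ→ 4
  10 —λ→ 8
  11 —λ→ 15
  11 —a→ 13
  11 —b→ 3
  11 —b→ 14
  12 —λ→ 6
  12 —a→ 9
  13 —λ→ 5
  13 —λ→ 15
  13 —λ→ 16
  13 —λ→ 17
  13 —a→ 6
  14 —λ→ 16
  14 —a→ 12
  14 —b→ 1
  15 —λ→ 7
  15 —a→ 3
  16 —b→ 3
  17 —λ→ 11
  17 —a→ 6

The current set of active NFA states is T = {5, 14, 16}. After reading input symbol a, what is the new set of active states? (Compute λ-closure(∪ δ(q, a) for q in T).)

5 on a → {7}.
14 on a → {12}.
No a-transition from 16.
Union after reading a: {7, 12}.
Now take the λ-closure:
From 7 via λ: add 4.
From 12 via λ: add 6.
From 6 via λ: add 9.
From 9 via λ: add 2.
From 2 via λ: add 16.
No new states can be added; the closed set is {2, 4, 6, 7, 9, 12, 16}.

{2, 4, 6, 7, 9, 12, 16}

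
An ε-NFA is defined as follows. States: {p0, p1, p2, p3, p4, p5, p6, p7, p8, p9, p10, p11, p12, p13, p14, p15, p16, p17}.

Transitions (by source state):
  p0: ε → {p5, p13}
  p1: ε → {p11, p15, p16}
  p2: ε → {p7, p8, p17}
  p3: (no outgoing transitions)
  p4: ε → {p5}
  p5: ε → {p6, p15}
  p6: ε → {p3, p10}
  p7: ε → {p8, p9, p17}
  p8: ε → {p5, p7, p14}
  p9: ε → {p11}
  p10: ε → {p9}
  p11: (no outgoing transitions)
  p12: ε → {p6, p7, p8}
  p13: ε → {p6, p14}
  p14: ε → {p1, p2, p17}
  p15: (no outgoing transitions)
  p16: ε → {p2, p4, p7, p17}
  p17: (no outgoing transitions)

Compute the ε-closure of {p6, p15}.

{p3, p6, p9, p10, p11, p15}

Start with {p6, p15}.
From p6 via ε: add p3, p10.
From p10 via ε: add p9.
From p9 via ε: add p11.
No new states can be added; the closed set is {p3, p6, p9, p10, p11, p15}.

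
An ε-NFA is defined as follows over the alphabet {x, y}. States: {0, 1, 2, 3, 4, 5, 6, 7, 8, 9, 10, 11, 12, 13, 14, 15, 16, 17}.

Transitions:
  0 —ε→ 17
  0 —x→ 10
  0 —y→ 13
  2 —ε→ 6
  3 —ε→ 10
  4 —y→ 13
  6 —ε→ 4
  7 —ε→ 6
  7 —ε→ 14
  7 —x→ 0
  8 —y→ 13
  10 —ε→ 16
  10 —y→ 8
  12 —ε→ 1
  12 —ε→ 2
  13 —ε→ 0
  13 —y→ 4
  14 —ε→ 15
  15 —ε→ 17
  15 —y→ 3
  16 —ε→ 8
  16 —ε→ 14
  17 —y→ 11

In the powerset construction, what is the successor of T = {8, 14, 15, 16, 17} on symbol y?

{0, 3, 8, 10, 11, 13, 14, 15, 16, 17}

8 on y → {13}.
15 on y → {3}.
17 on y → {11}.
No y-transition from 14, 16.
Union after reading y: {3, 11, 13}.
Now take the ε-closure:
From 3 via ε: add 10.
From 13 via ε: add 0.
From 0 via ε: add 17.
From 10 via ε: add 16.
From 16 via ε: add 8, 14.
From 14 via ε: add 15.
No new states can be added; the closed set is {0, 3, 8, 10, 11, 13, 14, 15, 16, 17}.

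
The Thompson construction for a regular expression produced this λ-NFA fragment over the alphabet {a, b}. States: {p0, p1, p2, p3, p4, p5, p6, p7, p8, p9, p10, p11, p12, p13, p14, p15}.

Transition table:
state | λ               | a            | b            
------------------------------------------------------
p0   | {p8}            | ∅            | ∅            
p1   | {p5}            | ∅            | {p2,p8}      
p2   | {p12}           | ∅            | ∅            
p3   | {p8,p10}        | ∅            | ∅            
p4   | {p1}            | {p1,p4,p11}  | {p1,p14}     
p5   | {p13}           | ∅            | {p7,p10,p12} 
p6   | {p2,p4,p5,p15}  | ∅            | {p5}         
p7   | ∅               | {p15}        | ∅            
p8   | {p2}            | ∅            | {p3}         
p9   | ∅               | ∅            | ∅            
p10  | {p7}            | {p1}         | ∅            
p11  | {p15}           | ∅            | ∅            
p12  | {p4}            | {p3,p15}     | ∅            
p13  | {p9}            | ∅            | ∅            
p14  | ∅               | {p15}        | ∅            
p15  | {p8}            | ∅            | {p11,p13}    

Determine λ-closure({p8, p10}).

{p1, p2, p4, p5, p7, p8, p9, p10, p12, p13}

Start with {p8, p10}.
From p8 via λ: add p2.
From p10 via λ: add p7.
From p2 via λ: add p12.
From p12 via λ: add p4.
From p4 via λ: add p1.
From p1 via λ: add p5.
From p5 via λ: add p13.
From p13 via λ: add p9.
No new states can be added; the closed set is {p1, p2, p4, p5, p7, p8, p9, p10, p12, p13}.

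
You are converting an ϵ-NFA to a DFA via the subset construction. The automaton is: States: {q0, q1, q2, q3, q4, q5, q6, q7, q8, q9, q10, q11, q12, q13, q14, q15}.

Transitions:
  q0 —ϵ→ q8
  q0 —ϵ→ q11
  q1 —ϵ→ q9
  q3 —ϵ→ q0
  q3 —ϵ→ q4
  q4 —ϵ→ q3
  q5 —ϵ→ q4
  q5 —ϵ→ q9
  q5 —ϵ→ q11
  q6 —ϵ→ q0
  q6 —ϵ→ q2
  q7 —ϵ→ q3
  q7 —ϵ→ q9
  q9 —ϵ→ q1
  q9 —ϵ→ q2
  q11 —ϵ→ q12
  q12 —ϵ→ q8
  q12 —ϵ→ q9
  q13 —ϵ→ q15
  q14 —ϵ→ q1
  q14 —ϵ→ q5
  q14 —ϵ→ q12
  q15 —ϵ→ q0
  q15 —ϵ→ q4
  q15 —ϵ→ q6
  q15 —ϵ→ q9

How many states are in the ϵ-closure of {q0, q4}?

Start with {q0, q4}.
From q0 via ϵ: add q8, q11.
From q4 via ϵ: add q3.
From q11 via ϵ: add q12.
From q12 via ϵ: add q9.
From q9 via ϵ: add q1, q2.
ϵ-closure = {q0, q1, q2, q3, q4, q8, q9, q11, q12}, which has 9 states.

9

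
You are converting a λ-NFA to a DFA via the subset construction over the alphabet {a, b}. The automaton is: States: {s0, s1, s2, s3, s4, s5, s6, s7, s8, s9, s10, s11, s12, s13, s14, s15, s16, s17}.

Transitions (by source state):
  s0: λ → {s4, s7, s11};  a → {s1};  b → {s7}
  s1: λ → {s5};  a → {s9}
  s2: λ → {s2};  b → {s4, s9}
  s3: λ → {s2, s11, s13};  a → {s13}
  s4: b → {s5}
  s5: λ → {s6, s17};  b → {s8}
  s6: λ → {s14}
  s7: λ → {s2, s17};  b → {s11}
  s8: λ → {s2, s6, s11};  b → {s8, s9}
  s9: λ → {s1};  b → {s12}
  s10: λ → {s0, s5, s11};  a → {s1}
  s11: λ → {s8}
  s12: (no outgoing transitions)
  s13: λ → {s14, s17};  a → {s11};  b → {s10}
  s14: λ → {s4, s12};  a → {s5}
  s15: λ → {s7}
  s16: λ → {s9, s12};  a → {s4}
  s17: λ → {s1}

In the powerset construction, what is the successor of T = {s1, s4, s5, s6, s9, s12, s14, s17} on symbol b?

s4 on b → {s5}.
s5 on b → {s8}.
s9 on b → {s12}.
No b-transition from s1, s6, s12, s14, s17.
Union after reading b: {s5, s8, s12}.
Now take the λ-closure:
From s5 via λ: add s6, s17.
From s8 via λ: add s2, s11.
From s6 via λ: add s14.
From s17 via λ: add s1.
From s14 via λ: add s4.
No new states can be added; the closed set is {s1, s2, s4, s5, s6, s8, s11, s12, s14, s17}.

{s1, s2, s4, s5, s6, s8, s11, s12, s14, s17}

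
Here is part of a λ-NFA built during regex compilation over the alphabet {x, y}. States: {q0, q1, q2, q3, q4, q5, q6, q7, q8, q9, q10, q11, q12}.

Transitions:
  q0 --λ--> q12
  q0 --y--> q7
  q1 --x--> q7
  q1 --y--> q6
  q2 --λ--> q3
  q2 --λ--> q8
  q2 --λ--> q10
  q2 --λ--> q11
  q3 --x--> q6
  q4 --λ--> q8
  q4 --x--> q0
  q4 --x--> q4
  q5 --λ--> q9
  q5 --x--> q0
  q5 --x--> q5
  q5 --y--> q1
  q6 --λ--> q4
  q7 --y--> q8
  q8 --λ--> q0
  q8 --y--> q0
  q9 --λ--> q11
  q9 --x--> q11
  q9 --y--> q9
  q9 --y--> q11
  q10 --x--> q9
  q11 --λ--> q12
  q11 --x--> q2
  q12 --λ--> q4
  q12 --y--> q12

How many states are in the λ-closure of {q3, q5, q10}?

Start with {q3, q5, q10}.
From q5 via λ: add q9.
From q9 via λ: add q11.
From q11 via λ: add q12.
From q12 via λ: add q4.
From q4 via λ: add q8.
From q8 via λ: add q0.
λ-closure = {q0, q3, q4, q5, q8, q9, q10, q11, q12}, which has 9 states.

9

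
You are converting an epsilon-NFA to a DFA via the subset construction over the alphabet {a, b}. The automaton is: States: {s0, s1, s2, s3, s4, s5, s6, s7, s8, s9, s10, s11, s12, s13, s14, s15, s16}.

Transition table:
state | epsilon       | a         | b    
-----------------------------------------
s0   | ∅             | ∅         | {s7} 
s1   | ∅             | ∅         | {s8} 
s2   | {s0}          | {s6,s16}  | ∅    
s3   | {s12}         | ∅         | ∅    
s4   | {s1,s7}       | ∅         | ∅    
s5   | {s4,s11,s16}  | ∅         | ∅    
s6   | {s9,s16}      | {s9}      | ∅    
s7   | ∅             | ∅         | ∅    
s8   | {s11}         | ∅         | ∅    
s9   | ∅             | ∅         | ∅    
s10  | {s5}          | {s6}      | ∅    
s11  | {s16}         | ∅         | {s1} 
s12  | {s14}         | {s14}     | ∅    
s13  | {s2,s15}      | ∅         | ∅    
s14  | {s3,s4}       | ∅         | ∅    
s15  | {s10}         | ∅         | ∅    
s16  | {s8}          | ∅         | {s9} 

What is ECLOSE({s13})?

Start with {s13}.
From s13 via epsilon: add s2, s15.
From s2 via epsilon: add s0.
From s15 via epsilon: add s10.
From s10 via epsilon: add s5.
From s5 via epsilon: add s4, s11, s16.
From s4 via epsilon: add s1, s7.
From s16 via epsilon: add s8.
No new states can be added; the closed set is {s0, s1, s2, s4, s5, s7, s8, s10, s11, s13, s15, s16}.

{s0, s1, s2, s4, s5, s7, s8, s10, s11, s13, s15, s16}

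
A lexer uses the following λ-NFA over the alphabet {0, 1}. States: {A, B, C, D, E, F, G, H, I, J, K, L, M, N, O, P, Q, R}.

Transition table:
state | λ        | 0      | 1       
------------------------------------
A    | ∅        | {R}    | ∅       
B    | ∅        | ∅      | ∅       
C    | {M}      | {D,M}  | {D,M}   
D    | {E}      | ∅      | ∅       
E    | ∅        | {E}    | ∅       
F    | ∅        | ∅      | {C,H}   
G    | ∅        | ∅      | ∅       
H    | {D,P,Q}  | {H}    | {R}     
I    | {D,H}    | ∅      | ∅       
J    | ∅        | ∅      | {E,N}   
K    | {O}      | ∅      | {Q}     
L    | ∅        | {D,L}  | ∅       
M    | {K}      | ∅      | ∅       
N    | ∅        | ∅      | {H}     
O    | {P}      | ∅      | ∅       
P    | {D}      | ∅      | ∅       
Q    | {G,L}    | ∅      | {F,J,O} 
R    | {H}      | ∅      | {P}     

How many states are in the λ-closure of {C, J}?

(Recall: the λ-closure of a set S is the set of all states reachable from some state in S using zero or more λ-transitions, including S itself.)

Start with {C, J}.
From C via λ: add M.
From M via λ: add K.
From K via λ: add O.
From O via λ: add P.
From P via λ: add D.
From D via λ: add E.
λ-closure = {C, D, E, J, K, M, O, P}, which has 8 states.

8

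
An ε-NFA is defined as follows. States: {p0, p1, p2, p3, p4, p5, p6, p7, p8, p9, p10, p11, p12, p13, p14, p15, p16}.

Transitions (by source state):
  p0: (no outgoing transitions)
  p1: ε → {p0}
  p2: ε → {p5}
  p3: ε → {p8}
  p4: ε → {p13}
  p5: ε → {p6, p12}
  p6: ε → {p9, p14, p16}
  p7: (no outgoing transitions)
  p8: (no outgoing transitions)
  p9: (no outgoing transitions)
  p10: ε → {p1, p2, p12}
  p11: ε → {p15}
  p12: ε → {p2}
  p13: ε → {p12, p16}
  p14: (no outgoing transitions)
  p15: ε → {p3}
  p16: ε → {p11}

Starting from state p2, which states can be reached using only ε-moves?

Start with {p2}.
From p2 via ε: add p5.
From p5 via ε: add p6, p12.
From p6 via ε: add p9, p14, p16.
From p16 via ε: add p11.
From p11 via ε: add p15.
From p15 via ε: add p3.
From p3 via ε: add p8.
No new states can be added; the closed set is {p2, p3, p5, p6, p8, p9, p11, p12, p14, p15, p16}.

{p2, p3, p5, p6, p8, p9, p11, p12, p14, p15, p16}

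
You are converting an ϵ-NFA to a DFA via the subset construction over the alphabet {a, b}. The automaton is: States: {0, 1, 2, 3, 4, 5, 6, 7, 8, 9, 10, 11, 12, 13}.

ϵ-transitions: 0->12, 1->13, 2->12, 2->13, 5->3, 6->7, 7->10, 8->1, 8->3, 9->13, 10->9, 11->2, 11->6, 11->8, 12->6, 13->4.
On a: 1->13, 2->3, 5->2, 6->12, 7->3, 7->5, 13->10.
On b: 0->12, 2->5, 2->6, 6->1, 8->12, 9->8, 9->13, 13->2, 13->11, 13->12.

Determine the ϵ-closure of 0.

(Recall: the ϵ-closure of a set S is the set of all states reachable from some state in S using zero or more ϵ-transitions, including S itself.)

{0, 4, 6, 7, 9, 10, 12, 13}

Start with {0}.
From 0 via ϵ: add 12.
From 12 via ϵ: add 6.
From 6 via ϵ: add 7.
From 7 via ϵ: add 10.
From 10 via ϵ: add 9.
From 9 via ϵ: add 13.
From 13 via ϵ: add 4.
No new states can be added; the closed set is {0, 4, 6, 7, 9, 10, 12, 13}.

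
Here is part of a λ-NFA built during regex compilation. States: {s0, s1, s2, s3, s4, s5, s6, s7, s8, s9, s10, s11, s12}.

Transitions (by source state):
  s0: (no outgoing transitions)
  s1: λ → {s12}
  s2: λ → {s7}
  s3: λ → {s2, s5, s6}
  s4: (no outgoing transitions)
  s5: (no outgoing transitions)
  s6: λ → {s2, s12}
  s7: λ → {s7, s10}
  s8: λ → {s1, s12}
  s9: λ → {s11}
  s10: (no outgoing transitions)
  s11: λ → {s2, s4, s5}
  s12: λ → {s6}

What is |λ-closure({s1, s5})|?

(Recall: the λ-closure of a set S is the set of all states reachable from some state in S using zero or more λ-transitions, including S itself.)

7

Start with {s1, s5}.
From s1 via λ: add s12.
From s12 via λ: add s6.
From s6 via λ: add s2.
From s2 via λ: add s7.
From s7 via λ: add s10.
λ-closure = {s1, s2, s5, s6, s7, s10, s12}, which has 7 states.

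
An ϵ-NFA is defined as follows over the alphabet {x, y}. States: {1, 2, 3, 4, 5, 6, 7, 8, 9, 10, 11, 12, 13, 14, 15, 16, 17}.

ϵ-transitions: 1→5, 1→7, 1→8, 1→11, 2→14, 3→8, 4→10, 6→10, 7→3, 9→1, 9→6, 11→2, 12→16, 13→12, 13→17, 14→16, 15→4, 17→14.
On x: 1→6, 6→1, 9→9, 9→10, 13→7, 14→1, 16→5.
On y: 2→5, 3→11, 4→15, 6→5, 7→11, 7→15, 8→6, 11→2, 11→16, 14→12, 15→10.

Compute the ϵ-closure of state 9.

Start with {9}.
From 9 via ϵ: add 1, 6.
From 1 via ϵ: add 5, 7, 8, 11.
From 6 via ϵ: add 10.
From 7 via ϵ: add 3.
From 11 via ϵ: add 2.
From 2 via ϵ: add 14.
From 14 via ϵ: add 16.
No new states can be added; the closed set is {1, 2, 3, 5, 6, 7, 8, 9, 10, 11, 14, 16}.

{1, 2, 3, 5, 6, 7, 8, 9, 10, 11, 14, 16}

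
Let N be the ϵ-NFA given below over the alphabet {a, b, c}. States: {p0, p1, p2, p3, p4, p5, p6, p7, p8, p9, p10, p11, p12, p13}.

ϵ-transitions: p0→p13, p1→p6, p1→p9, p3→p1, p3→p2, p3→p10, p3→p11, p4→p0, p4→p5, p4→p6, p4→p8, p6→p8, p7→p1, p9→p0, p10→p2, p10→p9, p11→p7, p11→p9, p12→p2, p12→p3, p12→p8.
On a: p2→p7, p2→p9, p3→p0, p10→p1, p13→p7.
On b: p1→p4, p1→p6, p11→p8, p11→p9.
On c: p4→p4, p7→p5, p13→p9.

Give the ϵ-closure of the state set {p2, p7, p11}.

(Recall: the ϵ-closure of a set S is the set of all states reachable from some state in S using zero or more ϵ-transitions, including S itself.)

Start with {p2, p7, p11}.
From p7 via ϵ: add p1.
From p11 via ϵ: add p9.
From p1 via ϵ: add p6.
From p9 via ϵ: add p0.
From p0 via ϵ: add p13.
From p6 via ϵ: add p8.
No new states can be added; the closed set is {p0, p1, p2, p6, p7, p8, p9, p11, p13}.

{p0, p1, p2, p6, p7, p8, p9, p11, p13}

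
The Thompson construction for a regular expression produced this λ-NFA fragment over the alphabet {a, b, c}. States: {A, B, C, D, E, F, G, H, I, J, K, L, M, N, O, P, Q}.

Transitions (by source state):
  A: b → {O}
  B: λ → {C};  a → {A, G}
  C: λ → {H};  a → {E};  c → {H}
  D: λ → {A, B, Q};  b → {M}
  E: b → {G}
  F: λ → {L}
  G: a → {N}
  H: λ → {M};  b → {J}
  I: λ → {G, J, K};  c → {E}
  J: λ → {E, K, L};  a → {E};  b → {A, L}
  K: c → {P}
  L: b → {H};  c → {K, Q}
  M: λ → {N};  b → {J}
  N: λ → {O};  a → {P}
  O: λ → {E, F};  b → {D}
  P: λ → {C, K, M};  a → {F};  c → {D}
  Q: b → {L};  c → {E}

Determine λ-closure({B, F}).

Start with {B, F}.
From B via λ: add C.
From F via λ: add L.
From C via λ: add H.
From H via λ: add M.
From M via λ: add N.
From N via λ: add O.
From O via λ: add E.
No new states can be added; the closed set is {B, C, E, F, H, L, M, N, O}.

{B, C, E, F, H, L, M, N, O}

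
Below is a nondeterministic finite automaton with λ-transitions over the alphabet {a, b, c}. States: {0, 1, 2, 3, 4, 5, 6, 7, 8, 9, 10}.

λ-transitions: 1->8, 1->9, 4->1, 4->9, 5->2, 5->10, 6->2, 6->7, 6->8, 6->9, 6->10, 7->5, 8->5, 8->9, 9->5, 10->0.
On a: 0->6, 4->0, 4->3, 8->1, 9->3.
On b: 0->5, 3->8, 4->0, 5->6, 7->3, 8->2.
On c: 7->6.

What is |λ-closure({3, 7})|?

Start with {3, 7}.
From 7 via λ: add 5.
From 5 via λ: add 2, 10.
From 10 via λ: add 0.
λ-closure = {0, 2, 3, 5, 7, 10}, which has 6 states.

6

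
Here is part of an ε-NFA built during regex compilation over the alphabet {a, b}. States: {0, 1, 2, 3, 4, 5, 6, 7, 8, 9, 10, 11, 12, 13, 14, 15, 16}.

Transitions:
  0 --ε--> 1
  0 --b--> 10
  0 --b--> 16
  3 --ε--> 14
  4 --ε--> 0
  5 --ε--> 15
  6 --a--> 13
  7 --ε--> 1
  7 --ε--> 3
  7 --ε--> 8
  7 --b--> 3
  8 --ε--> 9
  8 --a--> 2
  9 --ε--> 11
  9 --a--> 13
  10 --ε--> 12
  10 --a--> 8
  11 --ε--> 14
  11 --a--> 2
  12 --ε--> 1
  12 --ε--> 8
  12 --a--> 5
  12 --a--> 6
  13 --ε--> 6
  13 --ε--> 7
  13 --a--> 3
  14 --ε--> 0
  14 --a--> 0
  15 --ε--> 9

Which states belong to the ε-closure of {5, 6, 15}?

Start with {5, 6, 15}.
From 15 via ε: add 9.
From 9 via ε: add 11.
From 11 via ε: add 14.
From 14 via ε: add 0.
From 0 via ε: add 1.
No new states can be added; the closed set is {0, 1, 5, 6, 9, 11, 14, 15}.

{0, 1, 5, 6, 9, 11, 14, 15}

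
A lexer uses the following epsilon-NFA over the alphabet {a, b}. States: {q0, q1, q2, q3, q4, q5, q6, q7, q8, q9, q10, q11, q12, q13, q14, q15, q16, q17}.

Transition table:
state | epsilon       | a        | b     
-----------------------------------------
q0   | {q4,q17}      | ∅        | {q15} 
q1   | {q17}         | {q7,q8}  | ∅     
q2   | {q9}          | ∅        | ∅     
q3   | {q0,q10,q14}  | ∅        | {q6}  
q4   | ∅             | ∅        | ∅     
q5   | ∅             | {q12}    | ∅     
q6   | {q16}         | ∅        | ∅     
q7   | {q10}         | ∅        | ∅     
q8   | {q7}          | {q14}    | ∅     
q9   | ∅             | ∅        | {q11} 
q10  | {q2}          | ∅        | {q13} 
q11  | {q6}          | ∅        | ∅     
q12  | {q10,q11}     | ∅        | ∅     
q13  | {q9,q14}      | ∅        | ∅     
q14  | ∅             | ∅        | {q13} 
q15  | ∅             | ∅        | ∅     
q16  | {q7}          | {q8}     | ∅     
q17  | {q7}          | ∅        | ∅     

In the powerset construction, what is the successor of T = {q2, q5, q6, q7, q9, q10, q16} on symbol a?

{q2, q6, q7, q8, q9, q10, q11, q12, q16}

q5 on a → {q12}.
q16 on a → {q8}.
No a-transition from q2, q6, q7, q9, q10.
Union after reading a: {q8, q12}.
Now take the epsilon-closure:
From q8 via epsilon: add q7.
From q12 via epsilon: add q10, q11.
From q10 via epsilon: add q2.
From q11 via epsilon: add q6.
From q2 via epsilon: add q9.
From q6 via epsilon: add q16.
No new states can be added; the closed set is {q2, q6, q7, q8, q9, q10, q11, q12, q16}.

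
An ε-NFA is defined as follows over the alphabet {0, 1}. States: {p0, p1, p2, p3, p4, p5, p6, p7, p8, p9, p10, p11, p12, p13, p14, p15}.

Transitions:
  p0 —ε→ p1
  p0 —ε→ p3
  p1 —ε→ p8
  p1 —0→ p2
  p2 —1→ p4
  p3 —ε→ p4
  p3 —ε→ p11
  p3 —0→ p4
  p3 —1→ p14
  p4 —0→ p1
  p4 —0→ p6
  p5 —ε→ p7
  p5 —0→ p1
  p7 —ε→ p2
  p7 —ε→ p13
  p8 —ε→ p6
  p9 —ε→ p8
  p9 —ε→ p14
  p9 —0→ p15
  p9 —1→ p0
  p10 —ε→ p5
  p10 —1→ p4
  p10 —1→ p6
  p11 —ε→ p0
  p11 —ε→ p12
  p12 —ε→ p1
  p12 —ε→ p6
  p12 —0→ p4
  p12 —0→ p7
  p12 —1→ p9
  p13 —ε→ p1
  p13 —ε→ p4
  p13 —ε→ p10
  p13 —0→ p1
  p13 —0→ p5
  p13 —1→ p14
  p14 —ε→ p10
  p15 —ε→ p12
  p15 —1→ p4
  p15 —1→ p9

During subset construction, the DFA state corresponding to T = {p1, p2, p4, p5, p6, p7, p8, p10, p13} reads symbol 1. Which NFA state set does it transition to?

p2 on 1 → {p4}.
p10 on 1 → {p4, p6}.
p13 on 1 → {p14}.
No 1-transition from p1, p4, p5, p6, p7, p8.
Union after reading 1: {p4, p6, p14}.
Now take the ε-closure:
From p14 via ε: add p10.
From p10 via ε: add p5.
From p5 via ε: add p7.
From p7 via ε: add p2, p13.
From p13 via ε: add p1.
From p1 via ε: add p8.
No new states can be added; the closed set is {p1, p2, p4, p5, p6, p7, p8, p10, p13, p14}.

{p1, p2, p4, p5, p6, p7, p8, p10, p13, p14}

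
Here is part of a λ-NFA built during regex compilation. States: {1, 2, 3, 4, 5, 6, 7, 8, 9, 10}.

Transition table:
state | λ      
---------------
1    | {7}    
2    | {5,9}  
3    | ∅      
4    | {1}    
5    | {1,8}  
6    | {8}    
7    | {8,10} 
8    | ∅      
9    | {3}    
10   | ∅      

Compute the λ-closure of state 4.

Start with {4}.
From 4 via λ: add 1.
From 1 via λ: add 7.
From 7 via λ: add 8, 10.
No new states can be added; the closed set is {1, 4, 7, 8, 10}.

{1, 4, 7, 8, 10}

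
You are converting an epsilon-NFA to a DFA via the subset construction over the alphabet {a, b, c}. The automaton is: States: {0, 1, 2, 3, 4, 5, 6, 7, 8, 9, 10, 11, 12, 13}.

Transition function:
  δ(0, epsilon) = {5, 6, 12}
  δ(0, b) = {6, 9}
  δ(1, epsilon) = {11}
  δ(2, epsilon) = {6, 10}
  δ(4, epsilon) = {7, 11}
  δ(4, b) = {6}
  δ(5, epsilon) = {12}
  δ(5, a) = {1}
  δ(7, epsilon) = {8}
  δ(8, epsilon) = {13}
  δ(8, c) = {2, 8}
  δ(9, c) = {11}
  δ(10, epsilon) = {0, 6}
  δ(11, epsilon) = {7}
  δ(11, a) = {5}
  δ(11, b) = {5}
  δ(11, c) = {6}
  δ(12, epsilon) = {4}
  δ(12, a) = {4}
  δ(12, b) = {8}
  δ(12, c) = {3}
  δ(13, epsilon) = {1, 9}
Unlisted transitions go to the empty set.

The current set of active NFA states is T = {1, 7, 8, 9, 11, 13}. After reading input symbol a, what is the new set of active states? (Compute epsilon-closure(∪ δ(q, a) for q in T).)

11 on a → {5}.
No a-transition from 1, 7, 8, 9, 13.
Union after reading a: {5}.
Now take the epsilon-closure:
From 5 via epsilon: add 12.
From 12 via epsilon: add 4.
From 4 via epsilon: add 7, 11.
From 7 via epsilon: add 8.
From 8 via epsilon: add 13.
From 13 via epsilon: add 1, 9.
No new states can be added; the closed set is {1, 4, 5, 7, 8, 9, 11, 12, 13}.

{1, 4, 5, 7, 8, 9, 11, 12, 13}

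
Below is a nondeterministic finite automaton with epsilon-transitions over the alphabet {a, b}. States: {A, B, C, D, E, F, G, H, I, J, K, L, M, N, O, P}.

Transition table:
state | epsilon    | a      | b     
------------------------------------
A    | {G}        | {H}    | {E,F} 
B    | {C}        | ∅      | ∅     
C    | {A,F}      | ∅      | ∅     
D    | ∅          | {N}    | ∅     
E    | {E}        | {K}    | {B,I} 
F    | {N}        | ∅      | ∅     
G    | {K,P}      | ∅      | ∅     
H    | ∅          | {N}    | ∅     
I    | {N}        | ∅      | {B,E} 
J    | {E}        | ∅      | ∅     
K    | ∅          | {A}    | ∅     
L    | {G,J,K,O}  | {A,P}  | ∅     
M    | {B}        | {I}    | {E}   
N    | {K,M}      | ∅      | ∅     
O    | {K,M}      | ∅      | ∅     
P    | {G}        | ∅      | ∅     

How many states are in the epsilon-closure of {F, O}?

10

Start with {F, O}.
From F via epsilon: add N.
From O via epsilon: add K, M.
From M via epsilon: add B.
From B via epsilon: add C.
From C via epsilon: add A.
From A via epsilon: add G.
From G via epsilon: add P.
epsilon-closure = {A, B, C, F, G, K, M, N, O, P}, which has 10 states.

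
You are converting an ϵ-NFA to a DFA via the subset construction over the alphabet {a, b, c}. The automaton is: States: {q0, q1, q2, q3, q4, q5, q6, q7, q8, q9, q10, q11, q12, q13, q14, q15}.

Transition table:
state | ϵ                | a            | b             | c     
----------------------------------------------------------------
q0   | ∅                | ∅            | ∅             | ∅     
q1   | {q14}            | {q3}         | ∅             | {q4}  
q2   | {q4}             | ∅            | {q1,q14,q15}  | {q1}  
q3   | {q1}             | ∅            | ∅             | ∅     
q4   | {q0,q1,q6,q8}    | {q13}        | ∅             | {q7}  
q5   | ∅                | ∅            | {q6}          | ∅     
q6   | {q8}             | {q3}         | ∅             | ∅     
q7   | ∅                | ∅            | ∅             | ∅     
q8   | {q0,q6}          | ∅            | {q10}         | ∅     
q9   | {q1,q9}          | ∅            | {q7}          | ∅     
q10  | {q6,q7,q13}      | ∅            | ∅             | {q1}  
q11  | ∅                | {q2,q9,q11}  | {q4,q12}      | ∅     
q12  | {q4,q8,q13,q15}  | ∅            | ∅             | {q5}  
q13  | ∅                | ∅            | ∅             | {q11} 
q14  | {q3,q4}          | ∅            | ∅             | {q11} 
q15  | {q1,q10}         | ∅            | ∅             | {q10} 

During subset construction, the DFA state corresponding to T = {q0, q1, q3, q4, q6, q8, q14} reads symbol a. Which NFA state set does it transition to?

q1 on a → {q3}.
q4 on a → {q13}.
q6 on a → {q3}.
No a-transition from q0, q3, q8, q14.
Union after reading a: {q3, q13}.
Now take the ϵ-closure:
From q3 via ϵ: add q1.
From q1 via ϵ: add q14.
From q14 via ϵ: add q4.
From q4 via ϵ: add q0, q6, q8.
No new states can be added; the closed set is {q0, q1, q3, q4, q6, q8, q13, q14}.

{q0, q1, q3, q4, q6, q8, q13, q14}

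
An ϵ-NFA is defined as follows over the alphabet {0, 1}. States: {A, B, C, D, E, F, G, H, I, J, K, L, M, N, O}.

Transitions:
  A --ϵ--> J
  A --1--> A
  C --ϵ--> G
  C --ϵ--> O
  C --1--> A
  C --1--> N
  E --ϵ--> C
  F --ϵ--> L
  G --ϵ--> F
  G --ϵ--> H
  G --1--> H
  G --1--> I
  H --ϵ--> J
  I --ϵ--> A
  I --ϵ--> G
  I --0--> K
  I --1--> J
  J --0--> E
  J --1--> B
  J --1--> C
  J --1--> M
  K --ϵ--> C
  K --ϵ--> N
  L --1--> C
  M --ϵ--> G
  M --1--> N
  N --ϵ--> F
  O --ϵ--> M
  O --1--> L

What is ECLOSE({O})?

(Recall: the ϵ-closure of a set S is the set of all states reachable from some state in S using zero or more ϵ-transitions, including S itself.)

{F, G, H, J, L, M, O}

Start with {O}.
From O via ϵ: add M.
From M via ϵ: add G.
From G via ϵ: add F, H.
From F via ϵ: add L.
From H via ϵ: add J.
No new states can be added; the closed set is {F, G, H, J, L, M, O}.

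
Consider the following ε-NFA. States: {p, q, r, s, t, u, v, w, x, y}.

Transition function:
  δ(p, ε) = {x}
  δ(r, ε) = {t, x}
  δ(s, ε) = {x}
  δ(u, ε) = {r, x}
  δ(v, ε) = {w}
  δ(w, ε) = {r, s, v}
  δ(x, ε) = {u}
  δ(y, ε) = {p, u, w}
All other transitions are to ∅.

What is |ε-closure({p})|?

Start with {p}.
From p via ε: add x.
From x via ε: add u.
From u via ε: add r.
From r via ε: add t.
ε-closure = {p, r, t, u, x}, which has 5 states.

5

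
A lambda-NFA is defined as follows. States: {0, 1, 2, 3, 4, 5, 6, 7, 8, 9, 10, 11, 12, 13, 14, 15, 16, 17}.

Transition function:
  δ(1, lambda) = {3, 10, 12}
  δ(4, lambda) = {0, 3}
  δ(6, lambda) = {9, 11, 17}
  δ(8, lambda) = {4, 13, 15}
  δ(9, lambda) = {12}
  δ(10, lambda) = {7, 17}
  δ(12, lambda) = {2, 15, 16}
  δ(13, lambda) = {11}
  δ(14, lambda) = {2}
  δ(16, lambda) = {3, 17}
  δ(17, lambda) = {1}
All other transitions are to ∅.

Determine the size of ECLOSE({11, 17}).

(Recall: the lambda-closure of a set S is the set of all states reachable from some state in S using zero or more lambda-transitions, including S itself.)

Start with {11, 17}.
From 17 via lambda: add 1.
From 1 via lambda: add 3, 10, 12.
From 10 via lambda: add 7.
From 12 via lambda: add 2, 15, 16.
lambda-closure = {1, 2, 3, 7, 10, 11, 12, 15, 16, 17}, which has 10 states.

10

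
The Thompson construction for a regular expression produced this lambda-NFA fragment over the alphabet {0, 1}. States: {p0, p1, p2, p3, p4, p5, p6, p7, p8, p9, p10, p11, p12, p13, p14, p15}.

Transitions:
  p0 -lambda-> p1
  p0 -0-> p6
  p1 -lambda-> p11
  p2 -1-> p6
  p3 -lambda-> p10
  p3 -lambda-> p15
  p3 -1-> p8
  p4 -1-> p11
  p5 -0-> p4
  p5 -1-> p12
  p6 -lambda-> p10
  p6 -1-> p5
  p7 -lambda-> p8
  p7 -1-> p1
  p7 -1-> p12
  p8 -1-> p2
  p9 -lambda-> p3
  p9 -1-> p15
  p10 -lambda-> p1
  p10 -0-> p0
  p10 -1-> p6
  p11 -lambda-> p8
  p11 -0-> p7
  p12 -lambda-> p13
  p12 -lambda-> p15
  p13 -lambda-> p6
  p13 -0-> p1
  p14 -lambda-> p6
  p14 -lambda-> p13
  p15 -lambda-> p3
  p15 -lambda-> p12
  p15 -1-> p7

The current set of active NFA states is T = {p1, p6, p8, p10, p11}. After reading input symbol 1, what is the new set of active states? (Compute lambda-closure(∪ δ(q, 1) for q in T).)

{p1, p2, p5, p6, p8, p10, p11}

p6 on 1 → {p5}.
p8 on 1 → {p2}.
p10 on 1 → {p6}.
No 1-transition from p1, p11.
Union after reading 1: {p2, p5, p6}.
Now take the lambda-closure:
From p6 via lambda: add p10.
From p10 via lambda: add p1.
From p1 via lambda: add p11.
From p11 via lambda: add p8.
No new states can be added; the closed set is {p1, p2, p5, p6, p8, p10, p11}.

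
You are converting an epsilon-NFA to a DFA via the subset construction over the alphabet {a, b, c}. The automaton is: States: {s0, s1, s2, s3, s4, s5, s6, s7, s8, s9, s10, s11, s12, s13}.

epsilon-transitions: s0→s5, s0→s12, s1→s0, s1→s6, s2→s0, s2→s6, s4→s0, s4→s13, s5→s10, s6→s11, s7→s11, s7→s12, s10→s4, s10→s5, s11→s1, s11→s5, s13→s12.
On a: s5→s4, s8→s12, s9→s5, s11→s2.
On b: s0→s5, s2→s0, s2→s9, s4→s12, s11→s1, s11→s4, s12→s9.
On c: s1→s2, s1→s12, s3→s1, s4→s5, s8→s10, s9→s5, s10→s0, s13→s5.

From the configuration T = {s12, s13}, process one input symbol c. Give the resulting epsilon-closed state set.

{s0, s4, s5, s10, s12, s13}

s13 on c → {s5}.
No c-transition from s12.
Union after reading c: {s5}.
Now take the epsilon-closure:
From s5 via epsilon: add s10.
From s10 via epsilon: add s4.
From s4 via epsilon: add s0, s13.
From s0 via epsilon: add s12.
No new states can be added; the closed set is {s0, s4, s5, s10, s12, s13}.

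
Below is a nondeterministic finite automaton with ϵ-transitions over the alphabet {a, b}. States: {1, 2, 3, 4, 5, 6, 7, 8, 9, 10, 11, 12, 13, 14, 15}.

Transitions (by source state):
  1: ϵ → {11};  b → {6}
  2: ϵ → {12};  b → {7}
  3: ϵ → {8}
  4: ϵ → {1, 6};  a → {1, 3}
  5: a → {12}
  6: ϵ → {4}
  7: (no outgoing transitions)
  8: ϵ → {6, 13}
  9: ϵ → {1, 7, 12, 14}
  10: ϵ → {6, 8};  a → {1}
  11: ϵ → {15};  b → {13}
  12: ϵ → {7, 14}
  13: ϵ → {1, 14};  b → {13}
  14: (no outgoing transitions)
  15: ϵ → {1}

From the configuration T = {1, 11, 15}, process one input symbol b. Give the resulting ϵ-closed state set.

1 on b → {6}.
11 on b → {13}.
No b-transition from 15.
Union after reading b: {6, 13}.
Now take the ϵ-closure:
From 6 via ϵ: add 4.
From 13 via ϵ: add 1, 14.
From 1 via ϵ: add 11.
From 11 via ϵ: add 15.
No new states can be added; the closed set is {1, 4, 6, 11, 13, 14, 15}.

{1, 4, 6, 11, 13, 14, 15}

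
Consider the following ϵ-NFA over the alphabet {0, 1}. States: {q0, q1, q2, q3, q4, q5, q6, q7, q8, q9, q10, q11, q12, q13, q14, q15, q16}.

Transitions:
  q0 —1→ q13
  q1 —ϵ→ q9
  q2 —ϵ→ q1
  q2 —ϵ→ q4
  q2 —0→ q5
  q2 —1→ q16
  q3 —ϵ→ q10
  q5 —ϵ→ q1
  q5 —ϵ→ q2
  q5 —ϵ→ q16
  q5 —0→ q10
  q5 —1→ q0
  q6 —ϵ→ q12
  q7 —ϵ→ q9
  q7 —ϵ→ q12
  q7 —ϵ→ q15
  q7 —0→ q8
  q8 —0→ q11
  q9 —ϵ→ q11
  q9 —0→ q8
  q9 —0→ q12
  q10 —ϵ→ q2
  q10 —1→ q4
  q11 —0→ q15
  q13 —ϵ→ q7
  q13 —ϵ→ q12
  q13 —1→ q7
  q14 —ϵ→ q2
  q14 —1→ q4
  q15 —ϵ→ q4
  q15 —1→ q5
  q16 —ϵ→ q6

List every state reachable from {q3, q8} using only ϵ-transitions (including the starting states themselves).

{q1, q2, q3, q4, q8, q9, q10, q11}

Start with {q3, q8}.
From q3 via ϵ: add q10.
From q10 via ϵ: add q2.
From q2 via ϵ: add q1, q4.
From q1 via ϵ: add q9.
From q9 via ϵ: add q11.
No new states can be added; the closed set is {q1, q2, q3, q4, q8, q9, q10, q11}.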